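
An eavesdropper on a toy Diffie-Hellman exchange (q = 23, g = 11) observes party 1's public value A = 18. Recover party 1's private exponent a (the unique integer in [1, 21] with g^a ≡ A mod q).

16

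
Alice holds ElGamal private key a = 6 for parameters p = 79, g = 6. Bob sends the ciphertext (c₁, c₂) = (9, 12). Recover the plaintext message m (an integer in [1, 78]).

41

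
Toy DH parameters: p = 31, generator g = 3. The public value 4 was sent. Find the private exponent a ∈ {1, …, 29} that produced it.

18

Try successive powers of 3 modulo 31:
3^1 ≡ 3
3^2 ≡ 9
3^3 ≡ 27
3^4 ≡ 19
3^5 ≡ 26
3^6 ≡ 16
3^7 ≡ 17
3^8 ≡ 20
3^9 ≡ 29
3^10 ≡ 25
3^11 ≡ 13
3^12 ≡ 8
3^13 ≡ 24
3^14 ≡ 10
3^15 ≡ 30
3^16 ≡ 28
3^17 ≡ 22
3^18 ≡ 4
Found: a = 18.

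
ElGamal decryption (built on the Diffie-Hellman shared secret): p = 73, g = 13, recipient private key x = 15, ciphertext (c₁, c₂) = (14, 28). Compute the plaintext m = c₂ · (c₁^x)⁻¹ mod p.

Shared mask s = c₁^x mod p = 14^15 mod 73.
14^1 ≡ 14 (mod 73)
14^2 = (14^1)^2 ≡ 14^2 = 196 ≡ 50 (mod 73)
14^4 = (14^2)^2 ≡ 50^2 = 2500 ≡ 18 (mod 73)
14^8 = (14^4)^2 ≡ 18^2 = 324 ≡ 32 (mod 73)
14^15 = 14^8 · 14^4 · 14^2 · 14^1 ≡ 32 · 18 · 50 · 14 ≡ 21 (mod 73).
So s = 21; s⁻¹ ≡ 7 (mod 73).
m = c₂ · s⁻¹ mod 73 = 28 · 7 mod 73 = 50.

50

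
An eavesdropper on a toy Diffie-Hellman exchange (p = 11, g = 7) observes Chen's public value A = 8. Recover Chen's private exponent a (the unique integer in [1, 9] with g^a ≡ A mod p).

9

Try successive powers of 7 modulo 11:
7^1 ≡ 7
7^2 ≡ 5
7^3 ≡ 2
7^4 ≡ 3
7^5 ≡ 10
7^6 ≡ 4
7^7 ≡ 6
7^8 ≡ 9
7^9 ≡ 8
Found: a = 9.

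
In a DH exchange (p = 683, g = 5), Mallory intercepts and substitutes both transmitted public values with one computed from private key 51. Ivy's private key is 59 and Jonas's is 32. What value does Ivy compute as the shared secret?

449

Ivy receives Mallory's public value M = 5^51 mod 683 instead of the honest one.
5^1 ≡ 5 (mod 683)
5^2 = (5^1)^2 ≡ 5^2 = 25 ≡ 25 (mod 683)
5^4 = (5^2)^2 ≡ 25^2 = 625 ≡ 625 (mod 683)
5^8 = (5^4)^2 ≡ 625^2 = 390625 ≡ 632 (mod 683)
5^16 = (5^8)^2 ≡ 632^2 = 399424 ≡ 552 (mod 683)
5^32 = (5^16)^2 ≡ 552^2 = 304704 ≡ 86 (mod 683)
5^51 = 5^32 · 5^16 · 5^2 · 5^1 ≡ 86 · 552 · 25 · 5 ≡ 96 (mod 683).
So M = 96. Ivy computes K = M^59 mod 683.
96^1 ≡ 96 (mod 683)
96^2 = (96^1)^2 ≡ 96^2 = 9216 ≡ 337 (mod 683)
96^4 = (96^2)^2 ≡ 337^2 = 113569 ≡ 191 (mod 683)
96^8 = (96^4)^2 ≡ 191^2 = 36481 ≡ 282 (mod 683)
96^16 = (96^8)^2 ≡ 282^2 = 79524 ≡ 296 (mod 683)
96^32 = (96^16)^2 ≡ 296^2 = 87616 ≡ 192 (mod 683)
96^59 = 96^32 · 96^16 · 96^8 · 96^2 · 96^1 ≡ 192 · 296 · 282 · 337 · 96 ≡ 449 (mod 683).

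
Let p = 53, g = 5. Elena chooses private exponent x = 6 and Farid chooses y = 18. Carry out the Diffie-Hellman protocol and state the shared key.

Elena sends A = g^x mod p = 5^6 mod 53.
5^1 ≡ 5 (mod 53)
5^2 = (5^1)^2 ≡ 5^2 = 25 ≡ 25 (mod 53)
5^4 = (5^2)^2 ≡ 25^2 = 625 ≡ 42 (mod 53)
5^6 = 5^4 · 5^2 ≡ 42 · 25 ≡ 43 (mod 53).
So A = 43. Farid then computes K = A^y mod p = 43^18 mod 53.
43^1 ≡ 43 (mod 53)
43^2 = (43^1)^2 ≡ 43^2 = 1849 ≡ 47 (mod 53)
43^4 = (43^2)^2 ≡ 47^2 = 2209 ≡ 36 (mod 53)
43^8 = (43^4)^2 ≡ 36^2 = 1296 ≡ 24 (mod 53)
43^16 = (43^8)^2 ≡ 24^2 = 576 ≡ 46 (mod 53)
43^18 = 43^16 · 43^2 ≡ 46 · 47 ≡ 42 (mod 53).

42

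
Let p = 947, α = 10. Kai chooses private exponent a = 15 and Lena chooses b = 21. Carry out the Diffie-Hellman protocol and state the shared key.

656

Lena sends B = α^b mod p = 10^21 mod 947.
10^1 ≡ 10 (mod 947)
10^2 = (10^1)^2 ≡ 10^2 = 100 ≡ 100 (mod 947)
10^4 = (10^2)^2 ≡ 100^2 = 10000 ≡ 530 (mod 947)
10^8 = (10^4)^2 ≡ 530^2 = 280900 ≡ 588 (mod 947)
10^16 = (10^8)^2 ≡ 588^2 = 345744 ≡ 89 (mod 947)
10^21 = 10^16 · 10^4 · 10^1 ≡ 89 · 530 · 10 ≡ 94 (mod 947).
So B = 94. Kai then computes K = B^a mod p = 94^15 mod 947.
94^1 ≡ 94 (mod 947)
94^2 = (94^1)^2 ≡ 94^2 = 8836 ≡ 313 (mod 947)
94^4 = (94^2)^2 ≡ 313^2 = 97969 ≡ 428 (mod 947)
94^8 = (94^4)^2 ≡ 428^2 = 183184 ≡ 413 (mod 947)
94^15 = 94^8 · 94^4 · 94^2 · 94^1 ≡ 413 · 428 · 313 · 94 ≡ 656 (mod 947).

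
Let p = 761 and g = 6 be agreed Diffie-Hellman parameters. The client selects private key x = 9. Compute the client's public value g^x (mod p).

534

Public value = 6^9 (mod 761).
6^1 ≡ 6 (mod 761)
6^2 = (6^1)^2 ≡ 6^2 = 36 ≡ 36 (mod 761)
6^4 = (6^2)^2 ≡ 36^2 = 1296 ≡ 535 (mod 761)
6^8 = (6^4)^2 ≡ 535^2 = 286225 ≡ 89 (mod 761)
6^9 = 6^8 · 6^1 ≡ 89 · 6 ≡ 534 (mod 761).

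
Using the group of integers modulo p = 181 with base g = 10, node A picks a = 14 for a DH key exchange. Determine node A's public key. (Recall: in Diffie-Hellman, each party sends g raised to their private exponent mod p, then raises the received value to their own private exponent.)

55

Public value = 10^{14} \pmod{181}.
10^1 ≡ 10 (mod 181)
10^2 = (10^1)^2 ≡ 10^2 = 100 ≡ 100 (mod 181)
10^4 = (10^2)^2 ≡ 100^2 = 10000 ≡ 45 (mod 181)
10^8 = (10^4)^2 ≡ 45^2 = 2025 ≡ 34 (mod 181)
10^14 = 10^8 · 10^4 · 10^2 ≡ 34 · 45 · 100 ≡ 55 (mod 181).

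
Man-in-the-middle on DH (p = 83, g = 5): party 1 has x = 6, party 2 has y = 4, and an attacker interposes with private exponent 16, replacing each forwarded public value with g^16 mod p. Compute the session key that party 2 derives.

Party 2 receives an attacker's public value M = 5^16 mod 83 instead of the honest one.
5^1 ≡ 5 (mod 83)
5^2 = (5^1)^2 ≡ 5^2 = 25 ≡ 25 (mod 83)
5^4 = (5^2)^2 ≡ 25^2 = 625 ≡ 44 (mod 83)
5^8 = (5^4)^2 ≡ 44^2 = 1936 ≡ 27 (mod 83)
5^16 = (5^8)^2 ≡ 27^2 = 729 ≡ 65 (mod 83)
So M = 65. Party 2 computes K = M^4 mod 83.
65^1 ≡ 65 (mod 83)
65^2 = (65^1)^2 ≡ 65^2 = 4225 ≡ 75 (mod 83)
65^4 = (65^2)^2 ≡ 75^2 = 5625 ≡ 64 (mod 83)

64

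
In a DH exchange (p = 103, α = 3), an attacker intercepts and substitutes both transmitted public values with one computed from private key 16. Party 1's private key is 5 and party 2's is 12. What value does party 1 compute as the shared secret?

64

Party 1 receives an attacker's public value M = 3^16 mod 103 instead of the honest one.
3^1 ≡ 3 (mod 103)
3^2 = (3^1)^2 ≡ 3^2 = 9 ≡ 9 (mod 103)
3^4 = (3^2)^2 ≡ 9^2 = 81 ≡ 81 (mod 103)
3^8 = (3^4)^2 ≡ 81^2 = 6561 ≡ 72 (mod 103)
3^16 = (3^8)^2 ≡ 72^2 = 5184 ≡ 34 (mod 103)
So M = 34. Party 1 computes K = M^5 mod 103.
34^1 ≡ 34 (mod 103)
34^2 = (34^1)^2 ≡ 34^2 = 1156 ≡ 23 (mod 103)
34^4 = (34^2)^2 ≡ 23^2 = 529 ≡ 14 (mod 103)
34^5 = 34^4 · 34^1 ≡ 14 · 34 ≡ 64 (mod 103).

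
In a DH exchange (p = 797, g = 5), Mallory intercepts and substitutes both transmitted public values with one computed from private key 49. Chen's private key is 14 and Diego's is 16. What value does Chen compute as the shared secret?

Chen receives Mallory's public value M = 5^49 mod 797 instead of the honest one.
5^1 ≡ 5 (mod 797)
5^2 = (5^1)^2 ≡ 5^2 = 25 ≡ 25 (mod 797)
5^4 = (5^2)^2 ≡ 25^2 = 625 ≡ 625 (mod 797)
5^8 = (5^4)^2 ≡ 625^2 = 390625 ≡ 95 (mod 797)
5^16 = (5^8)^2 ≡ 95^2 = 9025 ≡ 258 (mod 797)
5^32 = (5^16)^2 ≡ 258^2 = 66564 ≡ 413 (mod 797)
5^49 = 5^32 · 5^16 · 5^1 ≡ 413 · 258 · 5 ≡ 374 (mod 797).
So M = 374. Chen computes K = M^14 mod 797.
374^1 ≡ 374 (mod 797)
374^2 = (374^1)^2 ≡ 374^2 = 139876 ≡ 401 (mod 797)
374^4 = (374^2)^2 ≡ 401^2 = 160801 ≡ 604 (mod 797)
374^8 = (374^4)^2 ≡ 604^2 = 364816 ≡ 587 (mod 797)
374^14 = 374^8 · 374^4 · 374^2 ≡ 587 · 604 · 401 ≡ 106 (mod 797).

106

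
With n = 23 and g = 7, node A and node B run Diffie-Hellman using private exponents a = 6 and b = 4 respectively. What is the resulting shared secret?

3

Node B sends B = g^b mod n = 7^4 mod 23.
7^1 ≡ 7 (mod 23)
7^2 = (7^1)^2 ≡ 7^2 = 49 ≡ 3 (mod 23)
7^4 = (7^2)^2 ≡ 3^2 = 9 ≡ 9 (mod 23)
So B = 9. Node A then computes K = B^a mod n = 9^6 mod 23.
9^1 ≡ 9 (mod 23)
9^2 = (9^1)^2 ≡ 9^2 = 81 ≡ 12 (mod 23)
9^4 = (9^2)^2 ≡ 12^2 = 144 ≡ 6 (mod 23)
9^6 = 9^4 · 9^2 ≡ 6 · 12 ≡ 3 (mod 23).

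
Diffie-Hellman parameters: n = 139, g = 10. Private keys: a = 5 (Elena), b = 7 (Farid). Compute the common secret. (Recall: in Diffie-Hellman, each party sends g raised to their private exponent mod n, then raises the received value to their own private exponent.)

95

Farid sends B = g^b mod n = 10^7 mod 139.
10^1 ≡ 10 (mod 139)
10^2 = (10^1)^2 ≡ 10^2 = 100 ≡ 100 (mod 139)
10^4 = (10^2)^2 ≡ 100^2 = 10000 ≡ 131 (mod 139)
10^7 = 10^4 · 10^2 · 10^1 ≡ 131 · 100 · 10 ≡ 62 (mod 139).
So B = 62. Elena then computes K = B^a mod n = 62^5 mod 139.
62^1 ≡ 62 (mod 139)
62^2 = (62^1)^2 ≡ 62^2 = 3844 ≡ 91 (mod 139)
62^4 = (62^2)^2 ≡ 91^2 = 8281 ≡ 80 (mod 139)
62^5 = 62^4 · 62^1 ≡ 80 · 62 ≡ 95 (mod 139).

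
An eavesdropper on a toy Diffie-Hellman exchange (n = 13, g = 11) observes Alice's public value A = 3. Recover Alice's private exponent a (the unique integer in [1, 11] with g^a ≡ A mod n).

Try successive powers of 11 modulo 13:
11^1 ≡ 11
11^2 ≡ 4
11^3 ≡ 5
11^4 ≡ 3
Found: a = 4.

4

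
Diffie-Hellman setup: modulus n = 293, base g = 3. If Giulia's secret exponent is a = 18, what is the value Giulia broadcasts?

Public value = 3^18 mod 293.
3^1 ≡ 3 (mod 293)
3^2 = (3^1)^2 ≡ 3^2 = 9 ≡ 9 (mod 293)
3^4 = (3^2)^2 ≡ 9^2 = 81 ≡ 81 (mod 293)
3^8 = (3^4)^2 ≡ 81^2 = 6561 ≡ 115 (mod 293)
3^16 = (3^8)^2 ≡ 115^2 = 13225 ≡ 40 (mod 293)
3^18 = 3^16 · 3^2 ≡ 40 · 9 ≡ 67 (mod 293).

67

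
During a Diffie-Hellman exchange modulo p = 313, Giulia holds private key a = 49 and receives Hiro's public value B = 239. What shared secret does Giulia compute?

Shared key K = 239^49 mod 313.
239^1 ≡ 239 (mod 313)
239^2 = (239^1)^2 ≡ 239^2 = 57121 ≡ 155 (mod 313)
239^4 = (239^2)^2 ≡ 155^2 = 24025 ≡ 237 (mod 313)
239^8 = (239^4)^2 ≡ 237^2 = 56169 ≡ 142 (mod 313)
239^16 = (239^8)^2 ≡ 142^2 = 20164 ≡ 132 (mod 313)
239^32 = (239^16)^2 ≡ 132^2 = 17424 ≡ 209 (mod 313)
239^49 = 239^32 · 239^16 · 239^1 ≡ 209 · 132 · 239 ≡ 187 (mod 313).

187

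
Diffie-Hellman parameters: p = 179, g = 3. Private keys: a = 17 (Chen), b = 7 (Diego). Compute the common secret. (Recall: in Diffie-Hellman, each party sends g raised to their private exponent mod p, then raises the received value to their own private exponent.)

47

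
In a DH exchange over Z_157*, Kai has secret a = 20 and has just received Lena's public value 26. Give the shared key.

147

Shared key K = 26^20 mod 157.
26^1 ≡ 26 (mod 157)
26^2 = (26^1)^2 ≡ 26^2 = 676 ≡ 48 (mod 157)
26^4 = (26^2)^2 ≡ 48^2 = 2304 ≡ 106 (mod 157)
26^8 = (26^4)^2 ≡ 106^2 = 11236 ≡ 89 (mod 157)
26^16 = (26^8)^2 ≡ 89^2 = 7921 ≡ 71 (mod 157)
26^20 = 26^16 · 26^4 ≡ 71 · 106 ≡ 147 (mod 157).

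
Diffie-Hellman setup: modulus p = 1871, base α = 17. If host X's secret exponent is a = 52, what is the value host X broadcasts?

Public value = 17^52 (mod 1871).
17^1 ≡ 17 (mod 1871)
17^2 = (17^1)^2 ≡ 17^2 = 289 ≡ 289 (mod 1871)
17^4 = (17^2)^2 ≡ 289^2 = 83521 ≡ 1197 (mod 1871)
17^8 = (17^4)^2 ≡ 1197^2 = 1432809 ≡ 1494 (mod 1871)
17^16 = (17^8)^2 ≡ 1494^2 = 2232036 ≡ 1804 (mod 1871)
17^32 = (17^16)^2 ≡ 1804^2 = 3254416 ≡ 747 (mod 1871)
17^52 = 17^32 · 17^16 · 17^4 ≡ 747 · 1804 · 1197 ≡ 767 (mod 1871).

767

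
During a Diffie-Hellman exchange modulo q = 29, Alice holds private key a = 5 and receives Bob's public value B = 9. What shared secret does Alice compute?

5

Shared key K = 9^5 mod 29.
9^1 ≡ 9 (mod 29)
9^2 = (9^1)^2 ≡ 9^2 = 81 ≡ 23 (mod 29)
9^4 = (9^2)^2 ≡ 23^2 = 529 ≡ 7 (mod 29)
9^5 = 9^4 · 9^1 ≡ 7 · 9 ≡ 5 (mod 29).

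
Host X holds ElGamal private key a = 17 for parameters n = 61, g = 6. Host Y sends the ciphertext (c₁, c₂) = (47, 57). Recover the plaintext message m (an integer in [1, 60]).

56

Shared mask s = c₁^a mod n = 47^17 mod 61.
47^1 ≡ 47 (mod 61)
47^2 = (47^1)^2 ≡ 47^2 = 2209 ≡ 13 (mod 61)
47^4 = (47^2)^2 ≡ 13^2 = 169 ≡ 47 (mod 61)
47^8 = (47^4)^2 ≡ 47^2 = 2209 ≡ 13 (mod 61)
47^16 = (47^8)^2 ≡ 13^2 = 169 ≡ 47 (mod 61)
47^17 = 47^16 · 47^1 ≡ 47 · 47 ≡ 13 (mod 61).
So s = 13; s⁻¹ ≡ 47 (mod 61).
m = c₂ · s⁻¹ mod 61 = 57 · 47 mod 61 = 56.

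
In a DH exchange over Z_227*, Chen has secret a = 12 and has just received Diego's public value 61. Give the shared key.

23

Shared key K = 61^12 mod 227.
61^1 ≡ 61 (mod 227)
61^2 = (61^1)^2 ≡ 61^2 = 3721 ≡ 89 (mod 227)
61^4 = (61^2)^2 ≡ 89^2 = 7921 ≡ 203 (mod 227)
61^8 = (61^4)^2 ≡ 203^2 = 41209 ≡ 122 (mod 227)
61^12 = 61^8 · 61^4 ≡ 122 · 203 ≡ 23 (mod 227).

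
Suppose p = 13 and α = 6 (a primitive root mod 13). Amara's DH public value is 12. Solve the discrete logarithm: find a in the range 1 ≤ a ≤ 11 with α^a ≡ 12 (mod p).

Try successive powers of 6 modulo 13:
6^1 ≡ 6
6^2 ≡ 10
6^3 ≡ 8
6^4 ≡ 9
6^5 ≡ 2
6^6 ≡ 12
Found: a = 6.

6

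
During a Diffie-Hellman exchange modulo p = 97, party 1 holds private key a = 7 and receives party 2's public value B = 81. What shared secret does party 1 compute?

16

Shared key K = 81^7 mod 97.
81^1 ≡ 81 (mod 97)
81^2 = (81^1)^2 ≡ 81^2 = 6561 ≡ 62 (mod 97)
81^4 = (81^2)^2 ≡ 62^2 = 3844 ≡ 61 (mod 97)
81^7 = 81^4 · 81^2 · 81^1 ≡ 61 · 62 · 81 ≡ 16 (mod 97).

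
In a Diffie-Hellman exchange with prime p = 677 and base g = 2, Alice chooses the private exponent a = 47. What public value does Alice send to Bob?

Public value = 2^47 mod 677.
2^1 ≡ 2 (mod 677)
2^2 = (2^1)^2 ≡ 2^2 = 4 ≡ 4 (mod 677)
2^4 = (2^2)^2 ≡ 4^2 = 16 ≡ 16 (mod 677)
2^8 = (2^4)^2 ≡ 16^2 = 256 ≡ 256 (mod 677)
2^16 = (2^8)^2 ≡ 256^2 = 65536 ≡ 544 (mod 677)
2^32 = (2^16)^2 ≡ 544^2 = 295936 ≡ 87 (mod 677)
2^47 = 2^32 · 2^8 · 2^4 · 2^2 · 2^1 ≡ 87 · 256 · 16 · 4 · 2 ≡ 646 (mod 677).

646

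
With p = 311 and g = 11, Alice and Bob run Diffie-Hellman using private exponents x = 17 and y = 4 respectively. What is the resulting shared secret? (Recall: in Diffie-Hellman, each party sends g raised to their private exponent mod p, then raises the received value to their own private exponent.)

105

Alice sends A = g^x mod p = 11^17 mod 311.
11^1 ≡ 11 (mod 311)
11^2 = (11^1)^2 ≡ 11^2 = 121 ≡ 121 (mod 311)
11^4 = (11^2)^2 ≡ 121^2 = 14641 ≡ 24 (mod 311)
11^8 = (11^4)^2 ≡ 24^2 = 576 ≡ 265 (mod 311)
11^16 = (11^8)^2 ≡ 265^2 = 70225 ≡ 250 (mod 311)
11^17 = 11^16 · 11^1 ≡ 250 · 11 ≡ 262 (mod 311).
So A = 262. Bob then computes K = A^y mod p = 262^4 mod 311.
262^1 ≡ 262 (mod 311)
262^2 = (262^1)^2 ≡ 262^2 = 68644 ≡ 224 (mod 311)
262^4 = (262^2)^2 ≡ 224^2 = 50176 ≡ 105 (mod 311)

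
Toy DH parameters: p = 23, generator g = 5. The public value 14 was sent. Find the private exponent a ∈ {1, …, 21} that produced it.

Try successive powers of 5 modulo 23:
5^1 ≡ 5
5^2 ≡ 2
5^3 ≡ 10
5^4 ≡ 4
5^5 ≡ 20
5^6 ≡ 8
5^7 ≡ 17
5^8 ≡ 16
5^9 ≡ 11
5^10 ≡ 9
5^11 ≡ 22
5^12 ≡ 18
5^13 ≡ 21
5^14 ≡ 13
5^15 ≡ 19
5^16 ≡ 3
5^17 ≡ 15
5^18 ≡ 6
5^19 ≡ 7
5^20 ≡ 12
5^21 ≡ 14
Found: a = 21.

21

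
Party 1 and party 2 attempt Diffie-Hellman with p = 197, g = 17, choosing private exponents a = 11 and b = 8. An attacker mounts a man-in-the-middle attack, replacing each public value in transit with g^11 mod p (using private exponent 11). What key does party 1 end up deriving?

Party 1 receives an attacker's public value M = 17^11 mod 197 instead of the honest one.
17^1 ≡ 17 (mod 197)
17^2 = (17^1)^2 ≡ 17^2 = 289 ≡ 92 (mod 197)
17^4 = (17^2)^2 ≡ 92^2 = 8464 ≡ 190 (mod 197)
17^8 = (17^4)^2 ≡ 190^2 = 36100 ≡ 49 (mod 197)
17^11 = 17^8 · 17^2 · 17^1 ≡ 49 · 92 · 17 ≡ 3 (mod 197).
So M = 3. Party 1 computes K = M^11 mod 197.
3^1 ≡ 3 (mod 197)
3^2 = (3^1)^2 ≡ 3^2 = 9 ≡ 9 (mod 197)
3^4 = (3^2)^2 ≡ 9^2 = 81 ≡ 81 (mod 197)
3^8 = (3^4)^2 ≡ 81^2 = 6561 ≡ 60 (mod 197)
3^11 = 3^8 · 3^2 · 3^1 ≡ 60 · 9 · 3 ≡ 44 (mod 197).

44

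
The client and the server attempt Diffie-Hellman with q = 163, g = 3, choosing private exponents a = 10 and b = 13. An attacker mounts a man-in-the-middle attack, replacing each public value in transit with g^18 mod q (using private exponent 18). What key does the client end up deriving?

The client receives an attacker's public value M = 3^18 mod 163 instead of the honest one.
3^1 ≡ 3 (mod 163)
3^2 = (3^1)^2 ≡ 3^2 = 9 ≡ 9 (mod 163)
3^4 = (3^2)^2 ≡ 9^2 = 81 ≡ 81 (mod 163)
3^8 = (3^4)^2 ≡ 81^2 = 6561 ≡ 41 (mod 163)
3^16 = (3^8)^2 ≡ 41^2 = 1681 ≡ 51 (mod 163)
3^18 = 3^16 · 3^2 ≡ 51 · 9 ≡ 133 (mod 163).
So M = 133. The client computes K = M^10 mod 163.
133^1 ≡ 133 (mod 163)
133^2 = (133^1)^2 ≡ 133^2 = 17689 ≡ 85 (mod 163)
133^4 = (133^2)^2 ≡ 85^2 = 7225 ≡ 53 (mod 163)
133^8 = (133^4)^2 ≡ 53^2 = 2809 ≡ 38 (mod 163)
133^10 = 133^8 · 133^2 ≡ 38 · 85 ≡ 133 (mod 163).

133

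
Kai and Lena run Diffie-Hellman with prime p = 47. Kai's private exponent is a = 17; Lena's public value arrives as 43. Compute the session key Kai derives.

Shared key K = 43^17 mod 47.
43^1 ≡ 43 (mod 47)
43^2 = (43^1)^2 ≡ 43^2 = 1849 ≡ 16 (mod 47)
43^4 = (43^2)^2 ≡ 16^2 = 256 ≡ 21 (mod 47)
43^8 = (43^4)^2 ≡ 21^2 = 441 ≡ 18 (mod 47)
43^16 = (43^8)^2 ≡ 18^2 = 324 ≡ 42 (mod 47)
43^17 = 43^16 · 43^1 ≡ 42 · 43 ≡ 20 (mod 47).

20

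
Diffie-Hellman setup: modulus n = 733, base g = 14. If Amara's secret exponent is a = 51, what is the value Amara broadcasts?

Public value = 14^51 mod 733.
14^1 ≡ 14 (mod 733)
14^2 = (14^1)^2 ≡ 14^2 = 196 ≡ 196 (mod 733)
14^4 = (14^2)^2 ≡ 196^2 = 38416 ≡ 300 (mod 733)
14^8 = (14^4)^2 ≡ 300^2 = 90000 ≡ 574 (mod 733)
14^16 = (14^8)^2 ≡ 574^2 = 329476 ≡ 359 (mod 733)
14^32 = (14^16)^2 ≡ 359^2 = 128881 ≡ 606 (mod 733)
14^51 = 14^32 · 14^16 · 14^2 · 14^1 ≡ 606 · 359 · 196 · 14 ≡ 515 (mod 733).

515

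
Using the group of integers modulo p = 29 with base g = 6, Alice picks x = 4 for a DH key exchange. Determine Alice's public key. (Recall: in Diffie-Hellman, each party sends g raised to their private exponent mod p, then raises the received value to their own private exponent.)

Public value = 6^4 mod 29.
6^1 ≡ 6 (mod 29)
6^2 = (6^1)^2 ≡ 6^2 = 36 ≡ 7 (mod 29)
6^4 = (6^2)^2 ≡ 7^2 = 49 ≡ 20 (mod 29)

20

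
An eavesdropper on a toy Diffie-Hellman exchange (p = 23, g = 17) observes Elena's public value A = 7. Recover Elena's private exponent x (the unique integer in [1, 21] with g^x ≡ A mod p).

9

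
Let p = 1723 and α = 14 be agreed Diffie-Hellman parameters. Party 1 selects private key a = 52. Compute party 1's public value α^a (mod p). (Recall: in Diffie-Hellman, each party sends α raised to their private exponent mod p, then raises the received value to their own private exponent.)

1692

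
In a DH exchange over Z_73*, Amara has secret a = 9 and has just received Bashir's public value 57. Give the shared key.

72

Shared key K = 57^9 mod 73.
57^1 ≡ 57 (mod 73)
57^2 = (57^1)^2 ≡ 57^2 = 3249 ≡ 37 (mod 73)
57^4 = (57^2)^2 ≡ 37^2 = 1369 ≡ 55 (mod 73)
57^8 = (57^4)^2 ≡ 55^2 = 3025 ≡ 32 (mod 73)
57^9 = 57^8 · 57^1 ≡ 32 · 57 ≡ 72 (mod 73).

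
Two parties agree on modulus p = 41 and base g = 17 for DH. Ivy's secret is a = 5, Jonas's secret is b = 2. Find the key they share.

Jonas sends B = g^b mod p = 17^2 mod 41.
17^1 ≡ 17 (mod 41)
17^2 = (17^1)^2 ≡ 17^2 = 289 ≡ 2 (mod 41)
So B = 2. Ivy then computes K = B^a mod p = 2^5 mod 41.
2^1 ≡ 2 (mod 41)
2^2 = (2^1)^2 ≡ 2^2 = 4 ≡ 4 (mod 41)
2^4 = (2^2)^2 ≡ 4^2 = 16 ≡ 16 (mod 41)
2^5 = 2^4 · 2^1 ≡ 16 · 2 ≡ 32 (mod 41).

32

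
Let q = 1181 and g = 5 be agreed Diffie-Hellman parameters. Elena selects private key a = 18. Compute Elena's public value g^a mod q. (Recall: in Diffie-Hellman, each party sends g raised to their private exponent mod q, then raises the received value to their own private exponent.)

589

Public value = 5^18 mod 1181.
5^1 ≡ 5 (mod 1181)
5^2 = (5^1)^2 ≡ 5^2 = 25 ≡ 25 (mod 1181)
5^4 = (5^2)^2 ≡ 25^2 = 625 ≡ 625 (mod 1181)
5^8 = (5^4)^2 ≡ 625^2 = 390625 ≡ 895 (mod 1181)
5^16 = (5^8)^2 ≡ 895^2 = 801025 ≡ 307 (mod 1181)
5^18 = 5^16 · 5^2 ≡ 307 · 25 ≡ 589 (mod 1181).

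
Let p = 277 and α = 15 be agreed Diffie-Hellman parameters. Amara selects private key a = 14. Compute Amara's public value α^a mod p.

Public value = 15^14 mod 277.
15^1 ≡ 15 (mod 277)
15^2 = (15^1)^2 ≡ 15^2 = 225 ≡ 225 (mod 277)
15^4 = (15^2)^2 ≡ 225^2 = 50625 ≡ 211 (mod 277)
15^8 = (15^4)^2 ≡ 211^2 = 44521 ≡ 201 (mod 277)
15^14 = 15^8 · 15^4 · 15^2 ≡ 201 · 211 · 225 ≡ 102 (mod 277).

102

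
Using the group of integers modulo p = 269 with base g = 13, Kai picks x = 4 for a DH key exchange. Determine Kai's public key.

47

Public value = 13^4 mod 269.
13^1 ≡ 13 (mod 269)
13^2 = (13^1)^2 ≡ 13^2 = 169 ≡ 169 (mod 269)
13^4 = (13^2)^2 ≡ 169^2 = 28561 ≡ 47 (mod 269)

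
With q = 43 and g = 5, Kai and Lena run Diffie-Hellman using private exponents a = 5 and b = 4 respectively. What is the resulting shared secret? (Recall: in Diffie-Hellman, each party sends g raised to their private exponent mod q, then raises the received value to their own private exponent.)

17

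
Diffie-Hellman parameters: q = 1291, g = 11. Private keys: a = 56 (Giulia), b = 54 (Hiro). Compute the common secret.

Giulia sends A = g^a mod q = 11^56 mod 1291.
11^1 ≡ 11 (mod 1291)
11^2 = (11^1)^2 ≡ 11^2 = 121 ≡ 121 (mod 1291)
11^4 = (11^2)^2 ≡ 121^2 = 14641 ≡ 440 (mod 1291)
11^8 = (11^4)^2 ≡ 440^2 = 193600 ≡ 1241 (mod 1291)
11^16 = (11^8)^2 ≡ 1241^2 = 1540081 ≡ 1209 (mod 1291)
11^32 = (11^16)^2 ≡ 1209^2 = 1461681 ≡ 269 (mod 1291)
11^56 = 11^32 · 11^16 · 11^8 ≡ 269 · 1209 · 1241 ≡ 386 (mod 1291).
So A = 386. Hiro then computes K = A^b mod q = 386^54 mod 1291.
386^1 ≡ 386 (mod 1291)
386^2 = (386^1)^2 ≡ 386^2 = 148996 ≡ 531 (mod 1291)
386^4 = (386^2)^2 ≡ 531^2 = 281961 ≡ 523 (mod 1291)
386^8 = (386^4)^2 ≡ 523^2 = 273529 ≡ 1128 (mod 1291)
386^16 = (386^8)^2 ≡ 1128^2 = 1272384 ≡ 749 (mod 1291)
386^32 = (386^16)^2 ≡ 749^2 = 561001 ≡ 707 (mod 1291)
386^54 = 386^32 · 386^16 · 386^4 · 386^2 ≡ 707 · 749 · 523 · 531 ≡ 918 (mod 1291).

918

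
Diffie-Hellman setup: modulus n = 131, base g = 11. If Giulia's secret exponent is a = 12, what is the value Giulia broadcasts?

Public value = 11^12 mod 131.
11^1 ≡ 11 (mod 131)
11^2 = (11^1)^2 ≡ 11^2 = 121 ≡ 121 (mod 131)
11^4 = (11^2)^2 ≡ 121^2 = 14641 ≡ 100 (mod 131)
11^8 = (11^4)^2 ≡ 100^2 = 10000 ≡ 44 (mod 131)
11^12 = 11^8 · 11^4 ≡ 44 · 100 ≡ 77 (mod 131).

77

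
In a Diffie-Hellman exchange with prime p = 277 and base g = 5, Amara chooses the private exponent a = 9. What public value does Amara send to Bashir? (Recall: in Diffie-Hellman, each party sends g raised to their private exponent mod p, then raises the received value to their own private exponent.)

Public value = 5^9 mod 277.
5^1 ≡ 5 (mod 277)
5^2 = (5^1)^2 ≡ 5^2 = 25 ≡ 25 (mod 277)
5^4 = (5^2)^2 ≡ 25^2 = 625 ≡ 71 (mod 277)
5^8 = (5^4)^2 ≡ 71^2 = 5041 ≡ 55 (mod 277)
5^9 = 5^8 · 5^1 ≡ 55 · 5 ≡ 275 (mod 277).

275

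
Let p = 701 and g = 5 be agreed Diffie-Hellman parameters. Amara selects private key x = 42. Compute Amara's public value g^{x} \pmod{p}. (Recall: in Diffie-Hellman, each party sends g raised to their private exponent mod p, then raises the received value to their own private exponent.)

Public value = 5^{42} \pmod{701}.
5^1 ≡ 5 (mod 701)
5^2 = (5^1)^2 ≡ 5^2 = 25 ≡ 25 (mod 701)
5^4 = (5^2)^2 ≡ 25^2 = 625 ≡ 625 (mod 701)
5^8 = (5^4)^2 ≡ 625^2 = 390625 ≡ 168 (mod 701)
5^16 = (5^8)^2 ≡ 168^2 = 28224 ≡ 184 (mod 701)
5^32 = (5^16)^2 ≡ 184^2 = 33856 ≡ 208 (mod 701)
5^42 = 5^32 · 5^8 · 5^2 ≡ 208 · 168 · 25 ≡ 154 (mod 701).

154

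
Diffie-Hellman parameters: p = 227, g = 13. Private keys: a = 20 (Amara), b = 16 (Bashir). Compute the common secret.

196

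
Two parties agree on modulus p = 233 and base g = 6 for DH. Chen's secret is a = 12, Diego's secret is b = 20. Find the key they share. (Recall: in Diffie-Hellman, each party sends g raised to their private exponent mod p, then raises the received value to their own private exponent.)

152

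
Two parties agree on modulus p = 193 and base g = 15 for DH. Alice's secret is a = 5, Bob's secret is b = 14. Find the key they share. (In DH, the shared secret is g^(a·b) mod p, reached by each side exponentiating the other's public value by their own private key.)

139

Alice sends A = g^a mod p = 15^5 mod 193.
15^1 ≡ 15 (mod 193)
15^2 = (15^1)^2 ≡ 15^2 = 225 ≡ 32 (mod 193)
15^4 = (15^2)^2 ≡ 32^2 = 1024 ≡ 59 (mod 193)
15^5 = 15^4 · 15^1 ≡ 59 · 15 ≡ 113 (mod 193).
So A = 113. Bob then computes K = A^b mod p = 113^14 mod 193.
113^1 ≡ 113 (mod 193)
113^2 = (113^1)^2 ≡ 113^2 = 12769 ≡ 31 (mod 193)
113^4 = (113^2)^2 ≡ 31^2 = 961 ≡ 189 (mod 193)
113^8 = (113^4)^2 ≡ 189^2 = 35721 ≡ 16 (mod 193)
113^14 = 113^8 · 113^4 · 113^2 ≡ 16 · 189 · 31 ≡ 139 (mod 193).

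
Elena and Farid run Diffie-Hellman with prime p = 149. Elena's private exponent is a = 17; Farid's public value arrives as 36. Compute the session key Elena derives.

129

Shared key K = 36^17 mod 149.
36^1 ≡ 36 (mod 149)
36^2 = (36^1)^2 ≡ 36^2 = 1296 ≡ 104 (mod 149)
36^4 = (36^2)^2 ≡ 104^2 = 10816 ≡ 88 (mod 149)
36^8 = (36^4)^2 ≡ 88^2 = 7744 ≡ 145 (mod 149)
36^16 = (36^8)^2 ≡ 145^2 = 21025 ≡ 16 (mod 149)
36^17 = 36^16 · 36^1 ≡ 16 · 36 ≡ 129 (mod 149).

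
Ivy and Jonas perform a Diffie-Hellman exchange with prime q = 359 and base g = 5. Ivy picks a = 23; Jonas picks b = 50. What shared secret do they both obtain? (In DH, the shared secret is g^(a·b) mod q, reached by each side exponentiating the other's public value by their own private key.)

69

Ivy sends A = g^a mod q = 5^23 mod 359.
5^1 ≡ 5 (mod 359)
5^2 = (5^1)^2 ≡ 5^2 = 25 ≡ 25 (mod 359)
5^4 = (5^2)^2 ≡ 25^2 = 625 ≡ 266 (mod 359)
5^8 = (5^4)^2 ≡ 266^2 = 70756 ≡ 33 (mod 359)
5^16 = (5^8)^2 ≡ 33^2 = 1089 ≡ 12 (mod 359)
5^23 = 5^16 · 5^4 · 5^2 · 5^1 ≡ 12 · 266 · 25 · 5 ≡ 151 (mod 359).
So A = 151. Jonas then computes K = A^b mod q = 151^50 mod 359.
151^1 ≡ 151 (mod 359)
151^2 = (151^1)^2 ≡ 151^2 = 22801 ≡ 184 (mod 359)
151^4 = (151^2)^2 ≡ 184^2 = 33856 ≡ 110 (mod 359)
151^8 = (151^4)^2 ≡ 110^2 = 12100 ≡ 253 (mod 359)
151^16 = (151^8)^2 ≡ 253^2 = 64009 ≡ 107 (mod 359)
151^32 = (151^16)^2 ≡ 107^2 = 11449 ≡ 320 (mod 359)
151^50 = 151^32 · 151^16 · 151^2 ≡ 320 · 107 · 184 ≡ 69 (mod 359).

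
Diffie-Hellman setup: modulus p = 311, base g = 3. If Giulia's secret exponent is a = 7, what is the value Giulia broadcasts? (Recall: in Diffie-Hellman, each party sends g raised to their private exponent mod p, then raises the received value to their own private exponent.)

10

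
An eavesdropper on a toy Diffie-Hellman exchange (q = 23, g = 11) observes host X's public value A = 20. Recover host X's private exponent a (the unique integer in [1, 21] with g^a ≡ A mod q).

3

Try successive powers of 11 modulo 23:
11^1 ≡ 11
11^2 ≡ 6
11^3 ≡ 20
Found: a = 3.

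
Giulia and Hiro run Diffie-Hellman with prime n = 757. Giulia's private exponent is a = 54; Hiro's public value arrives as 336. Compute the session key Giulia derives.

Shared key K = 336^54 mod 757.
336^1 ≡ 336 (mod 757)
336^2 = (336^1)^2 ≡ 336^2 = 112896 ≡ 103 (mod 757)
336^4 = (336^2)^2 ≡ 103^2 = 10609 ≡ 11 (mod 757)
336^8 = (336^4)^2 ≡ 11^2 = 121 ≡ 121 (mod 757)
336^16 = (336^8)^2 ≡ 121^2 = 14641 ≡ 258 (mod 757)
336^32 = (336^16)^2 ≡ 258^2 = 66564 ≡ 705 (mod 757)
336^54 = 336^32 · 336^16 · 336^4 · 336^2 ≡ 705 · 258 · 11 · 103 ≡ 232 (mod 757).

232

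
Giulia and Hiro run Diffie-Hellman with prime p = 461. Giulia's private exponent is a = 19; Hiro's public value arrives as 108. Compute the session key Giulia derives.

Shared key K = 108^19 mod 461.
108^1 ≡ 108 (mod 461)
108^2 = (108^1)^2 ≡ 108^2 = 11664 ≡ 139 (mod 461)
108^4 = (108^2)^2 ≡ 139^2 = 19321 ≡ 420 (mod 461)
108^8 = (108^4)^2 ≡ 420^2 = 176400 ≡ 298 (mod 461)
108^16 = (108^8)^2 ≡ 298^2 = 88804 ≡ 292 (mod 461)
108^19 = 108^16 · 108^2 · 108^1 ≡ 292 · 139 · 108 ≡ 316 (mod 461).

316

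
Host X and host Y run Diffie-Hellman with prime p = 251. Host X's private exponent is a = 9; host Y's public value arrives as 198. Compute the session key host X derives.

Shared key K = 198^9 mod 251.
198^1 ≡ 198 (mod 251)
198^2 = (198^1)^2 ≡ 198^2 = 39204 ≡ 48 (mod 251)
198^4 = (198^2)^2 ≡ 48^2 = 2304 ≡ 45 (mod 251)
198^8 = (198^4)^2 ≡ 45^2 = 2025 ≡ 17 (mod 251)
198^9 = 198^8 · 198^1 ≡ 17 · 198 ≡ 103 (mod 251).

103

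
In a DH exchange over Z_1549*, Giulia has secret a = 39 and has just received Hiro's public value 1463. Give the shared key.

264

Shared key K = 1463^39 mod 1549.
1463^1 ≡ 1463 (mod 1549)
1463^2 = (1463^1)^2 ≡ 1463^2 = 2140369 ≡ 1200 (mod 1549)
1463^4 = (1463^2)^2 ≡ 1200^2 = 1440000 ≡ 979 (mod 1549)
1463^8 = (1463^4)^2 ≡ 979^2 = 958441 ≡ 1159 (mod 1549)
1463^16 = (1463^8)^2 ≡ 1159^2 = 1343281 ≡ 298 (mod 1549)
1463^32 = (1463^16)^2 ≡ 298^2 = 88804 ≡ 511 (mod 1549)
1463^39 = 1463^32 · 1463^4 · 1463^2 · 1463^1 ≡ 511 · 979 · 1200 · 1463 ≡ 264 (mod 1549).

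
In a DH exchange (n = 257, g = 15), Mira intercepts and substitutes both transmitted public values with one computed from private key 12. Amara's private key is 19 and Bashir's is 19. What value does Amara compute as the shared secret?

253

Amara receives Mira's public value M = 15^12 mod 257 instead of the honest one.
15^1 ≡ 15 (mod 257)
15^2 = (15^1)^2 ≡ 15^2 = 225 ≡ 225 (mod 257)
15^4 = (15^2)^2 ≡ 225^2 = 50625 ≡ 253 (mod 257)
15^8 = (15^4)^2 ≡ 253^2 = 64009 ≡ 16 (mod 257)
15^12 = 15^8 · 15^4 ≡ 16 · 253 ≡ 193 (mod 257).
So M = 193. Amara computes K = M^19 mod 257.
193^1 ≡ 193 (mod 257)
193^2 = (193^1)^2 ≡ 193^2 = 37249 ≡ 241 (mod 257)
193^4 = (193^2)^2 ≡ 241^2 = 58081 ≡ 256 (mod 257)
193^8 = (193^4)^2 ≡ 256^2 = 65536 ≡ 1 (mod 257)
193^16 = (193^8)^2 ≡ 1^2 = 1 ≡ 1 (mod 257)
193^19 = 193^16 · 193^2 · 193^1 ≡ 1 · 241 · 193 ≡ 253 (mod 257).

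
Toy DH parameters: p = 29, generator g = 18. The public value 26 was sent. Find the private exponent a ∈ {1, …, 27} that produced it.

Try successive powers of 18 modulo 29:
18^1 ≡ 18
18^2 ≡ 5
18^3 ≡ 3
18^4 ≡ 25
18^5 ≡ 15
18^6 ≡ 9
18^7 ≡ 17
18^8 ≡ 16
18^9 ≡ 27
18^10 ≡ 22
18^11 ≡ 19
18^12 ≡ 23
18^13 ≡ 8
18^14 ≡ 28
18^15 ≡ 11
18^16 ≡ 24
18^17 ≡ 26
Found: a = 17.

17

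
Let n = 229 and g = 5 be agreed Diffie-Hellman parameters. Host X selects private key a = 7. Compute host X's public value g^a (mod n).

36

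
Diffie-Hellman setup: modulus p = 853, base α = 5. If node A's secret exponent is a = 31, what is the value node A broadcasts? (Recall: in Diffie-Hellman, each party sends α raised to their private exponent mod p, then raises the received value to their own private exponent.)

Public value = 5^{31} \pmod{853}.
5^1 ≡ 5 (mod 853)
5^2 = (5^1)^2 ≡ 5^2 = 25 ≡ 25 (mod 853)
5^4 = (5^2)^2 ≡ 25^2 = 625 ≡ 625 (mod 853)
5^8 = (5^4)^2 ≡ 625^2 = 390625 ≡ 804 (mod 853)
5^16 = (5^8)^2 ≡ 804^2 = 646416 ≡ 695 (mod 853)
5^31 = 5^16 · 5^8 · 5^4 · 5^2 · 5^1 ≡ 695 · 804 · 625 · 25 · 5 ≡ 216 (mod 853).

216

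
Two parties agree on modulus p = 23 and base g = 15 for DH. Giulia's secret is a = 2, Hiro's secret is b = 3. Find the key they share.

13

Giulia sends A = g^a mod p = 15^2 mod 23.
15^1 ≡ 15 (mod 23)
15^2 = (15^1)^2 ≡ 15^2 = 225 ≡ 18 (mod 23)
So A = 18. Hiro then computes K = A^b mod p = 18^3 mod 23.
18^1 ≡ 18 (mod 23)
18^2 = (18^1)^2 ≡ 18^2 = 324 ≡ 2 (mod 23)
18^3 = 18^2 · 18^1 ≡ 2 · 18 ≡ 13 (mod 23).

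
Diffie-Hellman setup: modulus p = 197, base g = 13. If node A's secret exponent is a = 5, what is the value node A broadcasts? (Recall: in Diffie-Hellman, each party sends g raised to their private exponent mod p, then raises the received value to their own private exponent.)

Public value = 13^5 (mod 197).
13^1 ≡ 13 (mod 197)
13^2 = (13^1)^2 ≡ 13^2 = 169 ≡ 169 (mod 197)
13^4 = (13^2)^2 ≡ 169^2 = 28561 ≡ 193 (mod 197)
13^5 = 13^4 · 13^1 ≡ 193 · 13 ≡ 145 (mod 197).

145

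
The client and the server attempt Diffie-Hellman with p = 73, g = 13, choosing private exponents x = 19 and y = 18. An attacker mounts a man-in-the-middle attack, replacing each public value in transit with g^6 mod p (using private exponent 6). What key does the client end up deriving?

The client receives an attacker's public value M = 13^6 mod 73 instead of the honest one.
13^1 ≡ 13 (mod 73)
13^2 = (13^1)^2 ≡ 13^2 = 169 ≡ 23 (mod 73)
13^4 = (13^2)^2 ≡ 23^2 = 529 ≡ 18 (mod 73)
13^6 = 13^4 · 13^2 ≡ 18 · 23 ≡ 49 (mod 73).
So M = 49. The client computes K = M^19 mod 73.
49^1 ≡ 49 (mod 73)
49^2 = (49^1)^2 ≡ 49^2 = 2401 ≡ 65 (mod 73)
49^4 = (49^2)^2 ≡ 65^2 = 4225 ≡ 64 (mod 73)
49^8 = (49^4)^2 ≡ 64^2 = 4096 ≡ 8 (mod 73)
49^16 = (49^8)^2 ≡ 8^2 = 64 ≡ 64 (mod 73)
49^19 = 49^16 · 49^2 · 49^1 ≡ 64 · 65 · 49 ≡ 24 (mod 73).

24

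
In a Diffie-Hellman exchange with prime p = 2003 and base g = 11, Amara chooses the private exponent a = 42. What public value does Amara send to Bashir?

88

Public value = 11^42 mod 2003.
11^1 ≡ 11 (mod 2003)
11^2 = (11^1)^2 ≡ 11^2 = 121 ≡ 121 (mod 2003)
11^4 = (11^2)^2 ≡ 121^2 = 14641 ≡ 620 (mod 2003)
11^8 = (11^4)^2 ≡ 620^2 = 384400 ≡ 1827 (mod 2003)
11^16 = (11^8)^2 ≡ 1827^2 = 3337929 ≡ 931 (mod 2003)
11^32 = (11^16)^2 ≡ 931^2 = 866761 ≡ 1465 (mod 2003)
11^42 = 11^32 · 11^8 · 11^2 ≡ 1465 · 1827 · 121 ≡ 88 (mod 2003).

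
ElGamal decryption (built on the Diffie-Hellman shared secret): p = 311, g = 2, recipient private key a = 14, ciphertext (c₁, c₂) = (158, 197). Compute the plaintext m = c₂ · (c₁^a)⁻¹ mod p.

166

Shared mask s = c₁^a mod p = 158^14 mod 311.
158^1 ≡ 158 (mod 311)
158^2 = (158^1)^2 ≡ 158^2 = 24964 ≡ 84 (mod 311)
158^4 = (158^2)^2 ≡ 84^2 = 7056 ≡ 214 (mod 311)
158^8 = (158^4)^2 ≡ 214^2 = 45796 ≡ 79 (mod 311)
158^14 = 158^8 · 158^4 · 158^2 ≡ 79 · 214 · 84 ≡ 78 (mod 311).
So s = 78; s⁻¹ ≡ 4 (mod 311).
m = c₂ · s⁻¹ mod 311 = 197 · 4 mod 311 = 166.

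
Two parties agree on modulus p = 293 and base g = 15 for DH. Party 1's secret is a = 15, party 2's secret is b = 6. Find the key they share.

Party 2 sends B = g^b mod p = 15^6 mod 293.
15^1 ≡ 15 (mod 293)
15^2 = (15^1)^2 ≡ 15^2 = 225 ≡ 225 (mod 293)
15^4 = (15^2)^2 ≡ 225^2 = 50625 ≡ 229 (mod 293)
15^6 = 15^4 · 15^2 ≡ 229 · 225 ≡ 250 (mod 293).
So B = 250. Party 1 then computes K = B^a mod p = 250^15 mod 293.
250^1 ≡ 250 (mod 293)
250^2 = (250^1)^2 ≡ 250^2 = 62500 ≡ 91 (mod 293)
250^4 = (250^2)^2 ≡ 91^2 = 8281 ≡ 77 (mod 293)
250^8 = (250^4)^2 ≡ 77^2 = 5929 ≡ 69 (mod 293)
250^15 = 250^8 · 250^4 · 250^2 · 250^1 ≡ 69 · 77 · 91 · 250 ≡ 46 (mod 293).

46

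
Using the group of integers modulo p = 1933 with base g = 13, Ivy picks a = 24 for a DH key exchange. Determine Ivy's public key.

490

Public value = 13^24 (mod 1933).
13^1 ≡ 13 (mod 1933)
13^2 = (13^1)^2 ≡ 13^2 = 169 ≡ 169 (mod 1933)
13^4 = (13^2)^2 ≡ 169^2 = 28561 ≡ 1499 (mod 1933)
13^8 = (13^4)^2 ≡ 1499^2 = 2247001 ≡ 855 (mod 1933)
13^16 = (13^8)^2 ≡ 855^2 = 731025 ≡ 351 (mod 1933)
13^24 = 13^16 · 13^8 ≡ 351 · 855 ≡ 490 (mod 1933).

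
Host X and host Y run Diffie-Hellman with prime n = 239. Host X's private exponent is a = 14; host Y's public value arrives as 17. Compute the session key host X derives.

211

Shared key K = 17^14 mod 239.
17^1 ≡ 17 (mod 239)
17^2 = (17^1)^2 ≡ 17^2 = 289 ≡ 50 (mod 239)
17^4 = (17^2)^2 ≡ 50^2 = 2500 ≡ 110 (mod 239)
17^8 = (17^4)^2 ≡ 110^2 = 12100 ≡ 150 (mod 239)
17^14 = 17^8 · 17^4 · 17^2 ≡ 150 · 110 · 50 ≡ 211 (mod 239).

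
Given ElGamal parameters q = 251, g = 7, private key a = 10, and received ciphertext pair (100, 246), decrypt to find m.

8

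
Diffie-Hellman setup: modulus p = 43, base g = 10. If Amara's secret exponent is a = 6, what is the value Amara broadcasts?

Public value = 10^6 mod 43.
10^1 ≡ 10 (mod 43)
10^2 = (10^1)^2 ≡ 10^2 = 100 ≡ 14 (mod 43)
10^4 = (10^2)^2 ≡ 14^2 = 196 ≡ 24 (mod 43)
10^6 = 10^4 · 10^2 ≡ 24 · 14 ≡ 35 (mod 43).

35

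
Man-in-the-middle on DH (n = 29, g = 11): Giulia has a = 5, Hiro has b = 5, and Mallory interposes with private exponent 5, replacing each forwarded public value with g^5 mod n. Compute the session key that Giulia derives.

Giulia receives Mallory's public value M = 11^5 mod 29 instead of the honest one.
11^1 ≡ 11 (mod 29)
11^2 = (11^1)^2 ≡ 11^2 = 121 ≡ 5 (mod 29)
11^4 = (11^2)^2 ≡ 5^2 = 25 ≡ 25 (mod 29)
11^5 = 11^4 · 11^1 ≡ 25 · 11 ≡ 14 (mod 29).
So M = 14. Giulia computes K = M^5 mod 29.
14^1 ≡ 14 (mod 29)
14^2 = (14^1)^2 ≡ 14^2 = 196 ≡ 22 (mod 29)
14^4 = (14^2)^2 ≡ 22^2 = 484 ≡ 20 (mod 29)
14^5 = 14^4 · 14^1 ≡ 20 · 14 ≡ 19 (mod 29).

19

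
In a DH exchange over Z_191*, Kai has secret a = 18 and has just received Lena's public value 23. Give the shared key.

Shared key K = 23^18 mod 191.
23^1 ≡ 23 (mod 191)
23^2 = (23^1)^2 ≡ 23^2 = 529 ≡ 147 (mod 191)
23^4 = (23^2)^2 ≡ 147^2 = 21609 ≡ 26 (mod 191)
23^8 = (23^4)^2 ≡ 26^2 = 676 ≡ 103 (mod 191)
23^16 = (23^8)^2 ≡ 103^2 = 10609 ≡ 104 (mod 191)
23^18 = 23^16 · 23^2 ≡ 104 · 147 ≡ 8 (mod 191).

8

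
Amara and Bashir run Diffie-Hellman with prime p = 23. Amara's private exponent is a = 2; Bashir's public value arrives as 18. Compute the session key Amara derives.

2

Shared key K = 18^2 mod 23.
18^1 ≡ 18 (mod 23)
18^2 = (18^1)^2 ≡ 18^2 = 324 ≡ 2 (mod 23)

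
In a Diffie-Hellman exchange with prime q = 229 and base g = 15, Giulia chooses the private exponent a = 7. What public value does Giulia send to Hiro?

185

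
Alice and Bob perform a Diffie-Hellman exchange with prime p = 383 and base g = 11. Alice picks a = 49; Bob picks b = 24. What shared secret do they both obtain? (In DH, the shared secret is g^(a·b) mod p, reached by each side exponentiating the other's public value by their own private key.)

6

Alice sends A = g^a mod p = 11^49 mod 383.
11^1 ≡ 11 (mod 383)
11^2 = (11^1)^2 ≡ 11^2 = 121 ≡ 121 (mod 383)
11^4 = (11^2)^2 ≡ 121^2 = 14641 ≡ 87 (mod 383)
11^8 = (11^4)^2 ≡ 87^2 = 7569 ≡ 292 (mod 383)
11^16 = (11^8)^2 ≡ 292^2 = 85264 ≡ 238 (mod 383)
11^32 = (11^16)^2 ≡ 238^2 = 56644 ≡ 343 (mod 383)
11^49 = 11^32 · 11^16 · 11^1 ≡ 343 · 238 · 11 ≡ 222 (mod 383).
So A = 222. Bob then computes K = A^b mod p = 222^24 mod 383.
222^1 ≡ 222 (mod 383)
222^2 = (222^1)^2 ≡ 222^2 = 49284 ≡ 260 (mod 383)
222^4 = (222^2)^2 ≡ 260^2 = 67600 ≡ 192 (mod 383)
222^8 = (222^4)^2 ≡ 192^2 = 36864 ≡ 96 (mod 383)
222^16 = (222^8)^2 ≡ 96^2 = 9216 ≡ 24 (mod 383)
222^24 = 222^16 · 222^8 ≡ 24 · 96 ≡ 6 (mod 383).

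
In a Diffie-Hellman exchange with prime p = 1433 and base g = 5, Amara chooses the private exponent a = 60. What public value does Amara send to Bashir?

454

Public value = 5^60 mod 1433.
5^1 ≡ 5 (mod 1433)
5^2 = (5^1)^2 ≡ 5^2 = 25 ≡ 25 (mod 1433)
5^4 = (5^2)^2 ≡ 25^2 = 625 ≡ 625 (mod 1433)
5^8 = (5^4)^2 ≡ 625^2 = 390625 ≡ 849 (mod 1433)
5^16 = (5^8)^2 ≡ 849^2 = 720801 ≡ 2 (mod 1433)
5^32 = (5^16)^2 ≡ 2^2 = 4 ≡ 4 (mod 1433)
5^60 = 5^32 · 5^16 · 5^8 · 5^4 ≡ 4 · 2 · 849 · 625 ≡ 454 (mod 1433).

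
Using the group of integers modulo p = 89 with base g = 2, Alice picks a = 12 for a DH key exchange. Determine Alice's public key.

Public value = 2^12 mod 89.
2^1 ≡ 2 (mod 89)
2^2 = (2^1)^2 ≡ 2^2 = 4 ≡ 4 (mod 89)
2^4 = (2^2)^2 ≡ 4^2 = 16 ≡ 16 (mod 89)
2^8 = (2^4)^2 ≡ 16^2 = 256 ≡ 78 (mod 89)
2^12 = 2^8 · 2^4 ≡ 78 · 16 ≡ 2 (mod 89).

2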